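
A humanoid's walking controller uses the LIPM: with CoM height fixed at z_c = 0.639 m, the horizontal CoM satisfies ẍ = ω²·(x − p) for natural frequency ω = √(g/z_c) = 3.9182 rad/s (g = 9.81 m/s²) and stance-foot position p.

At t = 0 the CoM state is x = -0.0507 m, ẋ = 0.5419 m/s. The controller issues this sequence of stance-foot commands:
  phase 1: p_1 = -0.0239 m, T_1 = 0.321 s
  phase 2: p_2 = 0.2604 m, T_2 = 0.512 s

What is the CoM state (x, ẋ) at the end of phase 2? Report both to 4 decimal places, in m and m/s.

phase 1: p=-0.0239, T=0.321, ωT=1.257742, cosh=1.900883, sinh=1.616588; start (x,ẋ)=(-0.050700, 0.541900) → end (x,ẋ)=(0.148736, 0.860334)
phase 2: p=0.2604, T=0.512, ωT=2.006118, cosh=3.784457, sinh=3.649947; start (x,ẋ)=(0.148736, 0.860334) → end (x,ẋ)=(0.639244, 1.658963)

x = 0.6392, ẋ = 1.6590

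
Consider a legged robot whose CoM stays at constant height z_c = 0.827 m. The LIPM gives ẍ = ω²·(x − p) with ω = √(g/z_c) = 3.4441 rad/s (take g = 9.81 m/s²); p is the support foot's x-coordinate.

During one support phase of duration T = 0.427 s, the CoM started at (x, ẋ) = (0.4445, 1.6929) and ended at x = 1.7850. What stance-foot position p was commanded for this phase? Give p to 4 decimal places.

ωT = 3.4441·0.427 = 1.470631; cosh(ωT) = 2.290880, sinh(ωT) = 2.061099
x(T) = p + (x₀−p)·cosh(ωT) + (ẋ₀/ω)·sinh(ωT) ⇒ p·(1 − cosh) = x(T) − x₀·cosh − (ẋ₀/ω)·sinh
numerator   = 1.7850 − (0.4445)·2.290880 − (1.6929/3.4441)·2.061099 = -0.246401
denominator = 1 − 2.290880 = -1.290880
p = -0.246401 / -1.290880 = 0.1909

p = 0.1909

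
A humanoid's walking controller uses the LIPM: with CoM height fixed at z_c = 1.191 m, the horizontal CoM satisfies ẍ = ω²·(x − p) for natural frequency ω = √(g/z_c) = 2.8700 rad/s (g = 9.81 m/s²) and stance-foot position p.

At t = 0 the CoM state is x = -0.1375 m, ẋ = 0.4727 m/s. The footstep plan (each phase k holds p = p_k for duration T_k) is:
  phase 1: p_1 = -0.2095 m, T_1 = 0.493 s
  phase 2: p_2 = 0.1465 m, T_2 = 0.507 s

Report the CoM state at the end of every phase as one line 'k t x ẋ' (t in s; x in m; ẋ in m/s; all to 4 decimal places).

phase 1: p=-0.2095, T=0.493, ωT=1.414910, cosh=2.179532, sinh=1.936584; start (x,ẋ)=(-0.137500, 0.472700) → end (x,ẋ)=(0.266389, 1.430440)
phase 2: p=0.1465, T=0.507, ωT=1.455090, cosh=2.259124, sinh=2.025745; start (x,ẋ)=(0.266389, 1.430440) → end (x,ẋ)=(1.426999, 3.928565)

1 0.4930 0.2664 1.4304
2 1.0000 1.4270 3.9286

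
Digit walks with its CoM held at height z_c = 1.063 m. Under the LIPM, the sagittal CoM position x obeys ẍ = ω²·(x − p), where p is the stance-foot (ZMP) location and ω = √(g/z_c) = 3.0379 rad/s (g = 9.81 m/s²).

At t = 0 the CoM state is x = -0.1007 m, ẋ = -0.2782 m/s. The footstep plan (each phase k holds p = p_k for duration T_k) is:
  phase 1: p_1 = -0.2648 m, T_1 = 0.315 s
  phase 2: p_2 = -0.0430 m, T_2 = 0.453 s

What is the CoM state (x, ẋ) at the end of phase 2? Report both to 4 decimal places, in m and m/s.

x = -0.1239, ẋ = -0.1509

phase 1: p=-0.2648, T=0.315, ωT=0.956939, cosh=1.493890, sinh=1.109823; start (x,ẋ)=(-0.100700, -0.278200) → end (x,ẋ)=(-0.121286, 0.137668)
phase 2: p=-0.0430, T=0.453, ωT=1.376169, cosh=2.106123, sinh=1.853579; start (x,ẋ)=(-0.121286, 0.137668) → end (x,ẋ)=(-0.123882, -0.150883)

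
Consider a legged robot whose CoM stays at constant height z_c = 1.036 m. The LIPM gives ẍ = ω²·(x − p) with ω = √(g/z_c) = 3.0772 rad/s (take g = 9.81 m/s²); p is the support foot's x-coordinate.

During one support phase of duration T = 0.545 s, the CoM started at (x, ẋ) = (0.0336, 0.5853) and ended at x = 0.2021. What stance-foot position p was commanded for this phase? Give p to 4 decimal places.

p = 0.2160

ωT = 3.0772·0.545 = 1.677074; cosh(ωT) = 2.768400, sinh(ωT) = 2.581480
x(T) = p + (x₀−p)·cosh(ωT) + (ẋ₀/ω)·sinh(ωT) ⇒ p·(1 − cosh) = x(T) − x₀·cosh − (ẋ₀/ω)·sinh
numerator   = 0.2021 − (0.0336)·2.768400 − (0.5853/3.0772)·2.581480 = -0.381930
denominator = 1 − 2.768400 = -1.768400
p = -0.381930 / -1.768400 = 0.2160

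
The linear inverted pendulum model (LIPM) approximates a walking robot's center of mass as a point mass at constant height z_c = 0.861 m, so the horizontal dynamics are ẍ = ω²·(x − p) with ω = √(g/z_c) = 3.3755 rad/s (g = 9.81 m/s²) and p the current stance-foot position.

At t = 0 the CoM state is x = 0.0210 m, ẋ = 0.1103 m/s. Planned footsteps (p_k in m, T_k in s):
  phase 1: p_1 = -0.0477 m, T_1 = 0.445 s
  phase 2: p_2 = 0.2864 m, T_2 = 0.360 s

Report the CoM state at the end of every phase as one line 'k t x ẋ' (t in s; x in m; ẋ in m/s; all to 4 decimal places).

1 0.4450 0.1840 0.7549
2 0.8050 0.4423 0.8528

phase 1: p=-0.0477, T=0.445, ωT=1.502098, cosh=2.356881, sinh=2.134218; start (x,ẋ)=(0.021000, 0.110300) → end (x,ẋ)=(0.183957, 0.754882)
phase 2: p=0.2864, T=0.360, ωT=1.215180, cosh=1.833779, sinh=1.537122; start (x,ẋ)=(0.183957, 0.754882) → end (x,ẋ)=(0.442297, 0.852755)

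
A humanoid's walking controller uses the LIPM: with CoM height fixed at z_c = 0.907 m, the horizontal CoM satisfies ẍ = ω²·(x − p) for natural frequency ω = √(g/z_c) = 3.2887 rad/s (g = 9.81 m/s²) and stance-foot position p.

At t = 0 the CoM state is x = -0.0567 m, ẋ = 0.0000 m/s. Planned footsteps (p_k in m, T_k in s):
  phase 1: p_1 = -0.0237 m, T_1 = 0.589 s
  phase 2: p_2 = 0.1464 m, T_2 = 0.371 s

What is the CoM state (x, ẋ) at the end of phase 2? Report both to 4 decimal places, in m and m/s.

phase 1: p=-0.0237, T=0.589, ωT=1.937044, cosh=3.541171, sinh=3.397042; start (x,ẋ)=(-0.056700, 0.000000) → end (x,ẋ)=(-0.140559, -0.368671)
phase 2: p=0.1464, T=0.371, ωT=1.220108, cosh=1.841375, sinh=1.546177; start (x,ẋ)=(-0.140559, -0.368671) → end (x,ẋ)=(-0.555329, -2.138022)

x = -0.5553, ẋ = -2.1380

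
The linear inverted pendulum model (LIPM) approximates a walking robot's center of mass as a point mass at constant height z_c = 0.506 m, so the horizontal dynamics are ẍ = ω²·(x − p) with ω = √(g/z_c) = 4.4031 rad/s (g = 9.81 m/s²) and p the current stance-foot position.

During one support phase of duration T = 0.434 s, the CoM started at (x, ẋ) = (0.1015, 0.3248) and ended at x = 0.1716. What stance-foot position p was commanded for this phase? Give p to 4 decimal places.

ωT = 4.4031·0.434 = 1.910945; cosh(ωT) = 3.453708, sinh(ωT) = 3.305768
x(T) = p + (x₀−p)·cosh(ωT) + (ẋ₀/ω)·sinh(ωT) ⇒ p·(1 − cosh) = x(T) − x₀·cosh − (ẋ₀/ω)·sinh
numerator   = 0.1716 − (0.1015)·3.453708 − (0.3248/4.4031)·3.305768 = -0.422805
denominator = 1 − 3.453708 = -2.453708
p = -0.422805 / -2.453708 = 0.1723

p = 0.1723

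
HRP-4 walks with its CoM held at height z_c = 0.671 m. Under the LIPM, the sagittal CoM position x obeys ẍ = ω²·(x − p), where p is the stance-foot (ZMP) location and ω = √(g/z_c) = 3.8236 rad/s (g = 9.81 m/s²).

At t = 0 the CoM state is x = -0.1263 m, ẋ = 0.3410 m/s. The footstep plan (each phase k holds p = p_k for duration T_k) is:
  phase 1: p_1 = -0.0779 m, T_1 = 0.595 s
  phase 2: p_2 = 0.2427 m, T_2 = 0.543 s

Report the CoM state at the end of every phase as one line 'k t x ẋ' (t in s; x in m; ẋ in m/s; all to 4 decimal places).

1 0.5950 0.1134 0.7855
2 1.1380 0.5253 1.2412

phase 1: p=-0.0779, T=0.595, ωT=2.275042, cosh=4.915560, sinh=4.812768; start (x,ẋ)=(-0.126300, 0.341000) → end (x,ẋ)=(0.113404, 0.785544)
phase 2: p=0.2427, T=0.543, ωT=2.076215, cosh=4.049816, sinh=3.924412; start (x,ẋ)=(0.113404, 0.785544) → end (x,ẋ)=(0.525330, 1.241171)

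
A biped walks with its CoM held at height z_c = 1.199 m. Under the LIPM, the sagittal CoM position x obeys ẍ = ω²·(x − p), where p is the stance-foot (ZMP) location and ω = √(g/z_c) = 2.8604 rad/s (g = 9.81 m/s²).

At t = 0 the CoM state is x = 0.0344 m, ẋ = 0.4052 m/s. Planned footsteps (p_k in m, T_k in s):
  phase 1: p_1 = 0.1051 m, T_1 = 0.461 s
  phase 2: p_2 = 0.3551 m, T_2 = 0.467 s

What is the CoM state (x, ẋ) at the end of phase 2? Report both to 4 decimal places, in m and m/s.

phase 1: p=0.1051, T=0.461, ωT=1.318644, cosh=2.002924, sinh=1.735426; start (x,ẋ)=(0.034400, 0.405200) → end (x,ẋ)=(0.209331, 0.460629)
phase 2: p=0.3551, T=0.467, ωT=1.335807, cosh=2.033004, sinh=1.770059; start (x,ẋ)=(0.209331, 0.460629) → end (x,ẋ)=(0.343796, 0.198422)

x = 0.3438, ẋ = 0.1984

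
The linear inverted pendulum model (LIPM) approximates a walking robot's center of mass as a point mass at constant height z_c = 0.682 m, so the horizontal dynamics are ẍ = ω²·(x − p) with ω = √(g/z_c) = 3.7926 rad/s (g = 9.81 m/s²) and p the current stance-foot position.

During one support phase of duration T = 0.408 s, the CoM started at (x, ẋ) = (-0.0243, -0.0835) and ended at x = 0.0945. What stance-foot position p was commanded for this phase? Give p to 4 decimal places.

ωT = 3.7926·0.408 = 1.547381; cosh(ωT) = 2.455975, sinh(ωT) = 2.243171
x(T) = p + (x₀−p)·cosh(ωT) + (ẋ₀/ω)·sinh(ωT) ⇒ p·(1 − cosh) = x(T) − x₀·cosh − (ẋ₀/ω)·sinh
numerator   = 0.0945 − (-0.0243)·2.455975 − (-0.0835/3.7926)·2.243171 = 0.203567
denominator = 1 − 2.455975 = -1.455975
p = 0.203567 / -1.455975 = -0.1398

p = -0.1398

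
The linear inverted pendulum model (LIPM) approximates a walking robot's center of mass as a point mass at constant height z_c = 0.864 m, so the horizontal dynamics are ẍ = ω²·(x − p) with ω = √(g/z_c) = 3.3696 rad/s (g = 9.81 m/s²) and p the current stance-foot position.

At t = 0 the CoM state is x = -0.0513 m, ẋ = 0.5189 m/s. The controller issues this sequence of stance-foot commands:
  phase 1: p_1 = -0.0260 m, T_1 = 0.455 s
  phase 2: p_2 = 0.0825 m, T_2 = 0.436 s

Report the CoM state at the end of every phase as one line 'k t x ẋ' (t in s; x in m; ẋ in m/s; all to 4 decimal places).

1 0.4550 0.2528 1.0697
2 0.8910 1.1253 3.6278

phase 1: p=-0.0260, T=0.455, ωT=1.533168, cosh=2.424341, sinh=2.208490; start (x,ẋ)=(-0.051300, 0.518900) → end (x,ẋ)=(0.252760, 1.069715)
phase 2: p=0.0825, T=0.436, ωT=1.469146, cosh=2.287821, sinh=2.057699; start (x,ẋ)=(0.252760, 1.069715) → end (x,ẋ)=(1.125262, 3.627832)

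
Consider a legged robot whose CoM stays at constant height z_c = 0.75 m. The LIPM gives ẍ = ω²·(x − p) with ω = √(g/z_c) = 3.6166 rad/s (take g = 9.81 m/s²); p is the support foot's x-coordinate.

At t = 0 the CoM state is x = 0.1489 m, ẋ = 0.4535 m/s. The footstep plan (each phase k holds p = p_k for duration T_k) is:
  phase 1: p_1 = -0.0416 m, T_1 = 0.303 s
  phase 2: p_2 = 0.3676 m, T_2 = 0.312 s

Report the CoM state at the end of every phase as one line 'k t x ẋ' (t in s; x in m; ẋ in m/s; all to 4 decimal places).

phase 1: p=-0.0416, T=0.303, ωT=1.095830, cosh=1.662963, sinh=1.328701; start (x,ẋ)=(0.148900, 0.453500) → end (x,ẋ)=(0.441806, 1.669579)
phase 2: p=0.3676, T=0.312, ωT=1.128379, cosh=1.707100, sinh=1.383543; start (x,ẋ)=(0.441806, 1.669579) → end (x,ẋ)=(1.132980, 3.221442)

1 0.3030 0.4418 1.6696
2 0.6150 1.1330 3.2214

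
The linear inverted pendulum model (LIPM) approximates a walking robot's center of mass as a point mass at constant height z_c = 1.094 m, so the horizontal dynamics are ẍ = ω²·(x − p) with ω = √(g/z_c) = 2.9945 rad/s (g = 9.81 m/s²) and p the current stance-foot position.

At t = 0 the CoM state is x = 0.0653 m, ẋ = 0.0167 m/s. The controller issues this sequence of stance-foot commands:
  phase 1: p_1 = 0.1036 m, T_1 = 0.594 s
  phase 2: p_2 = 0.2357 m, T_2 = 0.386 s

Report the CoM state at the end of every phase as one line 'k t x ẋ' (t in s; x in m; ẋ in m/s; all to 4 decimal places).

phase 1: p=0.1036, T=0.594, ωT=1.778733, cosh=3.045600, sinh=2.876748; start (x,ẋ)=(0.065300, 0.016700) → end (x,ẋ)=(0.002997, -0.279071)
phase 2: p=0.2357, T=0.386, ωT=1.155877, cosh=1.745795, sinh=1.431013; start (x,ẋ)=(0.002997, -0.279071) → end (x,ẋ)=(-0.303915, -1.484373)

1 0.5940 0.0030 -0.2791
2 0.9800 -0.3039 -1.4844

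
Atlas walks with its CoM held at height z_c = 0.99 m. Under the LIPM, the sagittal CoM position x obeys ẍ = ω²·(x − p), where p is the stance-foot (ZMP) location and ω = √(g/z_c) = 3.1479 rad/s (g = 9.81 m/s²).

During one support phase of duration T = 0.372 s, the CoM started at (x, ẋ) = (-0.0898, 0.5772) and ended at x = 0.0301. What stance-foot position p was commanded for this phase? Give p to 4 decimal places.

p = 0.1022

ωT = 3.1479·0.372 = 1.171019; cosh(ωT) = 1.767664, sinh(ωT) = 1.457613
x(T) = p + (x₀−p)·cosh(ωT) + (ẋ₀/ω)·sinh(ωT) ⇒ p·(1 − cosh) = x(T) − x₀·cosh − (ẋ₀/ω)·sinh
numerator   = 0.0301 − (-0.0898)·1.767664 − (0.5772/3.1479)·1.457613 = -0.078432
denominator = 1 − 1.767664 = -0.767664
p = -0.078432 / -0.767664 = 0.1022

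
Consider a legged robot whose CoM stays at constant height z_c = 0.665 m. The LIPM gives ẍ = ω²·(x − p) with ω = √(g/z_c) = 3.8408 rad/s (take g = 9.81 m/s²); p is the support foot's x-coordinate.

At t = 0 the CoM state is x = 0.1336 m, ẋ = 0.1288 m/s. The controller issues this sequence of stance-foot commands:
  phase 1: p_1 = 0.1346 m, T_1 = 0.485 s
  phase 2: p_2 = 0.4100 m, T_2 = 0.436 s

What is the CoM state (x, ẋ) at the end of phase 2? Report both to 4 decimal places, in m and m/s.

x = 0.2081, ẋ = -0.5735

phase 1: p=0.1346, T=0.485, ωT=1.862788, cosh=3.298455, sinh=3.143216; start (x,ẋ)=(0.133600, 0.128800) → end (x,ẋ)=(0.236708, 0.412769)
phase 2: p=0.4100, T=0.436, ωT=1.674589, cosh=2.761993, sinh=2.574608; start (x,ẋ)=(0.236708, 0.412769) → end (x,ẋ)=(0.208061, -0.573540)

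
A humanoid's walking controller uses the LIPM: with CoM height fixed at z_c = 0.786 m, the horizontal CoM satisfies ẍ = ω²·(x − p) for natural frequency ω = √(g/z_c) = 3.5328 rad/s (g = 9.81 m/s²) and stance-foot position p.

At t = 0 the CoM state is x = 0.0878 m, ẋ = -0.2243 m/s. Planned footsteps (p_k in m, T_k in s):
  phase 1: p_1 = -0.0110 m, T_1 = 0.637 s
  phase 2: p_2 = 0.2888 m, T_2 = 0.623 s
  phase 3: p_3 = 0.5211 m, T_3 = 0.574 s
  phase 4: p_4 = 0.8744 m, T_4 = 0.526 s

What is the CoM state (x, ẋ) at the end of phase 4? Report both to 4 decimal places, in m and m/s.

x = 1.8286, ẋ = 3.5848

phase 1: p=-0.0110, T=0.637, ωT=2.250394, cosh=4.798414, sinh=4.693057; start (x,ẋ)=(0.087800, -0.224300) → end (x,ẋ)=(0.165118, 0.561783)
phase 2: p=0.2888, T=0.623, ωT=2.200934, cosh=4.572075, sinh=4.461375; start (x,ẋ)=(0.165118, 0.561783) → end (x,ẋ)=(0.432760, 0.619142)
phase 3: p=0.5211, T=0.574, ωT=2.027827, cosh=3.864591, sinh=3.732970; start (x,ẋ)=(0.432760, 0.619142) → end (x,ẋ)=(0.833925, 1.227719)
phase 4: p=0.8744, T=0.526, ωT=1.858253, cosh=3.284234, sinh=3.128289; start (x,ẋ)=(0.833925, 1.227719) → end (x,ẋ)=(1.828615, 3.584806)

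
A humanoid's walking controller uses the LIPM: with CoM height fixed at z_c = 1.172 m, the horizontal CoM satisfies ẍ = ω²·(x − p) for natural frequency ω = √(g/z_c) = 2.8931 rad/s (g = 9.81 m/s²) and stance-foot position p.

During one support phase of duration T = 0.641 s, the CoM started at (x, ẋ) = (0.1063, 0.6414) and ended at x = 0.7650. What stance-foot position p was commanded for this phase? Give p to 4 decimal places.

ωT = 2.8931·0.641 = 1.854477; cosh(ωT) = 3.272446, sinh(ωT) = 3.115911
x(T) = p + (x₀−p)·cosh(ωT) + (ẋ₀/ω)·sinh(ωT) ⇒ p·(1 − cosh) = x(T) − x₀·cosh − (ẋ₀/ω)·sinh
numerator   = 0.7650 − (0.1063)·3.272446 − (0.6414/2.8931)·3.115911 = -0.273658
denominator = 1 − 3.272446 = -2.272446
p = -0.273658 / -2.272446 = 0.1204

p = 0.1204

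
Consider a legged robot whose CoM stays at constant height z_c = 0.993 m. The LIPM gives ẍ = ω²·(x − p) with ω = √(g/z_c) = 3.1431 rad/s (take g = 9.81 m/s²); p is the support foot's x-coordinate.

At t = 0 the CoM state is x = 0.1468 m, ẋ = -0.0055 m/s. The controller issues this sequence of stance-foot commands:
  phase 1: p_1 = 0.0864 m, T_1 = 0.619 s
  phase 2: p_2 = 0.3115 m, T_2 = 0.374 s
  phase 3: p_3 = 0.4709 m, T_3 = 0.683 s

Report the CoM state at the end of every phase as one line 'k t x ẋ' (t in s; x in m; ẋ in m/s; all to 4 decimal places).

1 0.6190 0.2960 0.6310
2 0.9930 0.5783 1.0484
3 1.6760 2.3444 5.9718

phase 1: p=0.0864, T=0.619, ωT=1.945579, cosh=3.570293, sinh=3.427389; start (x,ẋ)=(0.146800, -0.005500) → end (x,ẋ)=(0.296048, 0.631030)
phase 2: p=0.3115, T=0.374, ωT=1.175519, cosh=1.774242, sinh=1.465583; start (x,ẋ)=(0.296048, 0.631030) → end (x,ẋ)=(0.578325, 1.048422)
phase 3: p=0.4709, T=0.683, ωT=2.146737, cosh=4.336880, sinh=4.220015; start (x,ẋ)=(0.578325, 1.048422) → end (x,ẋ)=(2.344431, 5.971759)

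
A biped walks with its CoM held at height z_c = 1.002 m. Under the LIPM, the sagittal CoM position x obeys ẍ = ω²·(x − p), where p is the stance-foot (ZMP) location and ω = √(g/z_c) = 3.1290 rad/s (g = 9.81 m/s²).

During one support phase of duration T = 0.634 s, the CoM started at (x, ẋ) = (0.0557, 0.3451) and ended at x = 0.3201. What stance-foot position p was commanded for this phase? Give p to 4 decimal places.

p = 0.1034

ωT = 3.1290·0.634 = 1.983786; cosh(ωT) = 3.703882, sinh(ωT) = 3.566334
x(T) = p + (x₀−p)·cosh(ωT) + (ẋ₀/ω)·sinh(ωT) ⇒ p·(1 − cosh) = x(T) − x₀·cosh − (ẋ₀/ω)·sinh
numerator   = 0.3201 − (0.0557)·3.703882 − (0.3451/3.1290)·3.566334 = -0.279540
denominator = 1 − 3.703882 = -2.703882
p = -0.279540 / -2.703882 = 0.1034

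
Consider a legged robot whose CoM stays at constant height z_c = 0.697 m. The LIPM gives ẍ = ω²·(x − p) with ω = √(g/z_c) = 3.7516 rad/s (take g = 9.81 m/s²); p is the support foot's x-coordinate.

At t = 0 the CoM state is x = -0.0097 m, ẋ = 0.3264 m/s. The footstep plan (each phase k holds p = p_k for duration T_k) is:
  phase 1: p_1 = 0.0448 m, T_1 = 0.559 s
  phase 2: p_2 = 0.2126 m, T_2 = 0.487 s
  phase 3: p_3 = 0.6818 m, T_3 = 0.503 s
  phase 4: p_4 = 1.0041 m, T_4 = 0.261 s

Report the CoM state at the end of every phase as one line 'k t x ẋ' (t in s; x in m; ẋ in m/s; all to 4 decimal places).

1 0.5590 0.1684 0.5291
2 1.0460 0.4987 1.1852
3 1.5490 1.0825 1.7867
4 1.8100 1.6676 3.0500

phase 1: p=0.0448, T=0.559, ωT=2.097144, cosh=4.132845, sinh=4.010039; start (x,ẋ)=(-0.009700, 0.326400) → end (x,ẋ)=(0.168445, 0.529059)
phase 2: p=0.2126, T=0.487, ωT=1.827029, cosh=3.188143, sinh=3.027252; start (x,ẋ)=(0.168445, 0.529059) → end (x,ẋ)=(0.498737, 1.185245)
phase 3: p=0.6818, T=0.503, ωT=1.887055, cosh=3.375710, sinh=3.224192; start (x,ẋ)=(0.498737, 1.185245) → end (x,ẋ)=(1.082454, 1.786736)
phase 4: p=1.0041, T=0.261, ωT=0.979168, cosh=1.518931, sinh=1.143308; start (x,ẋ)=(1.082454, 1.786736) → end (x,ẋ)=(1.667625, 3.050007)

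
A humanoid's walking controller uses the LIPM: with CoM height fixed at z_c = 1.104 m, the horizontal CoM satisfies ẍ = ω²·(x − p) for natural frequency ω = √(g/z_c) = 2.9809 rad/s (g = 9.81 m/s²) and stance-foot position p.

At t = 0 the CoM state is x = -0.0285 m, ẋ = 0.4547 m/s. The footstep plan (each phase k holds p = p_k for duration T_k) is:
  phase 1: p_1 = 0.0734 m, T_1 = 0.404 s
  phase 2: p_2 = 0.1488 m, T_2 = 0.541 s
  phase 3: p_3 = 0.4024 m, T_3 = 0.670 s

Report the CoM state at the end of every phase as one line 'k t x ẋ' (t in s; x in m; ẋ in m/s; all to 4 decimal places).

1 0.4040 0.1197 0.3654
2 0.9450 0.3680 0.7437
3 1.6150 1.1757 2.4201

phase 1: p=0.0734, T=0.404, ωT=1.204284, cosh=1.817138, sinh=1.517231; start (x,ẋ)=(-0.028500, 0.454700) → end (x,ẋ)=(0.119669, 0.365388)
phase 2: p=0.1488, T=0.541, ωT=1.612667, cosh=2.607763, sinh=2.408408; start (x,ẋ)=(0.119669, 0.365388) → end (x,ẋ)=(0.368047, 0.743706)
phase 3: p=0.4024, T=0.670, ωT=1.997203, cosh=3.752066, sinh=3.616352; start (x,ẋ)=(0.368047, 0.743706) → end (x,ẋ)=(1.175749, 2.420107)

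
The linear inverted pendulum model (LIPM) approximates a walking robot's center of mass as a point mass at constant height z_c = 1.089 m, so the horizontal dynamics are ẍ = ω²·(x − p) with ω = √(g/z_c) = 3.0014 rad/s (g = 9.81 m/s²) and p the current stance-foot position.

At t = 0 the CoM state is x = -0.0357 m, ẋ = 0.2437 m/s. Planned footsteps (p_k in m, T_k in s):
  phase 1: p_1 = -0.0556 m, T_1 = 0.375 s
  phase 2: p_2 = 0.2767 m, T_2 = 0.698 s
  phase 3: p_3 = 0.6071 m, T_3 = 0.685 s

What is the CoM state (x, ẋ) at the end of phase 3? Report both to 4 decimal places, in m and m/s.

x = -1.3662, ẋ = -5.7791

phase 1: p=-0.0556, T=0.375, ωT=1.125525, cosh=1.703158, sinh=1.378676; start (x,ẋ)=(-0.035700, 0.243700) → end (x,ẋ)=(0.090235, 0.497405)
phase 2: p=0.2767, T=0.698, ωT=2.094977, cosh=4.124164, sinh=4.001091; start (x,ẋ)=(0.090235, 0.497405) → end (x,ẋ)=(0.170766, -0.187854)
phase 3: p=0.6071, T=0.685, ωT=2.055959, cosh=3.971149, sinh=3.843179; start (x,ẋ)=(0.170766, -0.187854) → end (x,ẋ)=(-1.366187, -5.779071)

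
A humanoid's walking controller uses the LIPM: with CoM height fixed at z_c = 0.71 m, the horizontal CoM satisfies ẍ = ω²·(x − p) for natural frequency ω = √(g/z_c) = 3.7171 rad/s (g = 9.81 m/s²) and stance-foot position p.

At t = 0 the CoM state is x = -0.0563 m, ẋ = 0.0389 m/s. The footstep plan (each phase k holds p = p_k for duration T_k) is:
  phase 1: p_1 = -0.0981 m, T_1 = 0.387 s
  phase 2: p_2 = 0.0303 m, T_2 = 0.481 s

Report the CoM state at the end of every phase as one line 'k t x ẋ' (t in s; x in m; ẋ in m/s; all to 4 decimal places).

phase 1: p=-0.0981, T=0.387, ωT=1.438518, cosh=2.225862, sinh=1.988582; start (x,ẋ)=(-0.056300, 0.038900) → end (x,ẋ)=(0.015752, 0.395562)
phase 2: p=0.0303, T=0.481, ωT=1.787925, cosh=3.072172, sinh=2.904865; start (x,ẋ)=(0.015752, 0.395562) → end (x,ẋ)=(0.294732, 1.058147)

1 0.3870 0.0158 0.3956
2 0.8680 0.2947 1.0581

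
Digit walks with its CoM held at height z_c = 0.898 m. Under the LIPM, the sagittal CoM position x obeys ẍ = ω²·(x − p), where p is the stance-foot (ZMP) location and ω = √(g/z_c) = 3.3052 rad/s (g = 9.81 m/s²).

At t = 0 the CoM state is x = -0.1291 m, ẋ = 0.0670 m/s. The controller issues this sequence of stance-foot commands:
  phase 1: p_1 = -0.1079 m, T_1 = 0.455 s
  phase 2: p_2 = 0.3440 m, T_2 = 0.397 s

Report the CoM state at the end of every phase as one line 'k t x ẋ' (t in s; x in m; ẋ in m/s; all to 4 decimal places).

1 0.4550 -0.1146 0.0083
2 0.8520 -0.5651 -2.5943

phase 1: p=-0.1079, T=0.455, ωT=1.503866, cosh=2.360659, sinh=2.138390; start (x,ẋ)=(-0.129100, 0.067000) → end (x,ẋ)=(-0.114598, 0.008327)
phase 2: p=0.3440, T=0.397, ωT=1.312164, cosh=1.991720, sinh=1.722484; start (x,ẋ)=(-0.114598, 0.008327) → end (x,ẋ)=(-0.565061, -2.594287)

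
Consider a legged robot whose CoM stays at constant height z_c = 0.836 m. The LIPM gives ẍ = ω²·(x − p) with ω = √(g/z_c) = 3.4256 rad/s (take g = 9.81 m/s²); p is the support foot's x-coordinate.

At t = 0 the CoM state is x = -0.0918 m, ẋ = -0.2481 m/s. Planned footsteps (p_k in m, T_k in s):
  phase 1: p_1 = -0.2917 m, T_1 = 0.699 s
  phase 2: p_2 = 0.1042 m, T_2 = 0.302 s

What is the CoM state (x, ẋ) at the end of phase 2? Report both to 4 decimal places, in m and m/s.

phase 1: p=-0.2917, T=0.699, ωT=2.394494, cosh=5.526936, sinh=5.435718; start (x,ẋ)=(-0.091800, -0.248100) → end (x,ẋ)=(0.419451, 2.351024)
phase 2: p=0.1042, T=0.302, ωT=1.034531, cosh=1.584590, sinh=1.229197; start (x,ẋ)=(0.419451, 2.351024) → end (x,ẋ)=(1.447354, 5.052849)

x = 1.4474, ẋ = 5.0528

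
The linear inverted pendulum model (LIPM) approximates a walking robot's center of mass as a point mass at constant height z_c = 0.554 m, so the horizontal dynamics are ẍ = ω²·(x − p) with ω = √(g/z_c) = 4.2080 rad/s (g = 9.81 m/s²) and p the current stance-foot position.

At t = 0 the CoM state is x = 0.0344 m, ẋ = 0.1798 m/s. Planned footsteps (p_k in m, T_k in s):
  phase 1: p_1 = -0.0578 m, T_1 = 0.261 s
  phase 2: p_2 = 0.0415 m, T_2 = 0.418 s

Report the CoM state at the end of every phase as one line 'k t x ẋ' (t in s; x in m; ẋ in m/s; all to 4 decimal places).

1 0.2610 0.1528 0.8167
2 0.6790 0.9209 3.7603

phase 1: p=-0.0578, T=0.261, ωT=1.098288, cosh=1.666234, sinh=1.332793; start (x,ẋ)=(0.034400, 0.179800) → end (x,ẋ)=(0.152775, 0.816683)
phase 2: p=0.0415, T=0.418, ωT=1.758944, cosh=2.989265, sinh=2.817038; start (x,ẋ)=(0.152775, 0.816683) → end (x,ẋ)=(0.920856, 3.760340)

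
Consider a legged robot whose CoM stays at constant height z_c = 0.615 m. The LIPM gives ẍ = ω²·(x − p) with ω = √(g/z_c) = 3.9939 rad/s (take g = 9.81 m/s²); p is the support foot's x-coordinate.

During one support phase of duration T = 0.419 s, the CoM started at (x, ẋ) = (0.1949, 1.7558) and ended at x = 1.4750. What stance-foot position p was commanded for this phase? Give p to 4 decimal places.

p = 0.1098

ωT = 3.9939·0.419 = 1.673444; cosh(ωT) = 2.759047, sinh(ωT) = 2.571448
x(T) = p + (x₀−p)·cosh(ωT) + (ẋ₀/ω)·sinh(ωT) ⇒ p·(1 − cosh) = x(T) − x₀·cosh − (ẋ₀/ω)·sinh
numerator   = 1.4750 − (0.1949)·2.759047 − (1.7558/3.9939)·2.571448 = -0.193199
denominator = 1 − 2.759047 = -1.759047
p = -0.193199 / -1.759047 = 0.1098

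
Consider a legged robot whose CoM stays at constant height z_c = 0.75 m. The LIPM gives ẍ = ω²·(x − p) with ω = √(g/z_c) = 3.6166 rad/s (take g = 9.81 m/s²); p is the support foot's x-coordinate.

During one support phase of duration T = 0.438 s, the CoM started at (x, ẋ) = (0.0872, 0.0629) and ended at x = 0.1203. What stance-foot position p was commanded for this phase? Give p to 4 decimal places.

ωT = 3.6166·0.438 = 1.584071; cosh(ωT) = 2.539949, sinh(ωT) = 2.334811
x(T) = p + (x₀−p)·cosh(ωT) + (ẋ₀/ω)·sinh(ωT) ⇒ p·(1 − cosh) = x(T) − x₀·cosh − (ẋ₀/ω)·sinh
numerator   = 0.1203 − (0.0872)·2.539949 − (0.0629/3.6166)·2.334811 = -0.141791
denominator = 1 − 2.539949 = -1.539949
p = -0.141791 / -1.539949 = 0.0921

p = 0.0921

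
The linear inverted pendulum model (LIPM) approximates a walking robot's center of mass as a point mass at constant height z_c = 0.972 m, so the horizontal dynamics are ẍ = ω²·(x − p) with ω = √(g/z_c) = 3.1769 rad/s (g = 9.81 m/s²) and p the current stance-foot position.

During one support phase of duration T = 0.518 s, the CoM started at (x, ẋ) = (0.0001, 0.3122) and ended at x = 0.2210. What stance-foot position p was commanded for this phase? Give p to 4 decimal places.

ωT = 3.1769·0.518 = 1.645634; cosh(ωT) = 2.688593, sinh(ωT) = 2.495703
x(T) = p + (x₀−p)·cosh(ωT) + (ẋ₀/ω)·sinh(ωT) ⇒ p·(1 − cosh) = x(T) − x₀·cosh − (ẋ₀/ω)·sinh
numerator   = 0.2210 − (0.0001)·2.688593 − (0.3122/3.1769)·2.495703 = -0.024526
denominator = 1 − 2.688593 = -1.688593
p = -0.024526 / -1.688593 = 0.0145

p = 0.0145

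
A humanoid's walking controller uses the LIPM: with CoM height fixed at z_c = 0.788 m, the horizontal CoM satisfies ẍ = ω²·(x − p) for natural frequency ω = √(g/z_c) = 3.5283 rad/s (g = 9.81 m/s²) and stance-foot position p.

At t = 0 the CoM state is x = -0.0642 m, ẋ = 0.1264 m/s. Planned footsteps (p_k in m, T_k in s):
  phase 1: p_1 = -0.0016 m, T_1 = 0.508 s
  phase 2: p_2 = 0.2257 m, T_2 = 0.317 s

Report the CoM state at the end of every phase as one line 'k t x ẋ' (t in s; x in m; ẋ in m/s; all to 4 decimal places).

1 0.5080 -0.0902 -0.2547
2 0.8250 -0.4079 -1.9544

phase 1: p=-0.0016, T=0.508, ωT=1.792376, cosh=3.085133, sinh=2.918569; start (x,ẋ)=(-0.064200, 0.126400) → end (x,ẋ)=(-0.090173, -0.254668)
phase 2: p=0.2257, T=0.317, ωT=1.118471, cosh=1.693475, sinh=1.366696; start (x,ẋ)=(-0.090173, -0.254668) → end (x,ẋ)=(-0.407869, -1.954449)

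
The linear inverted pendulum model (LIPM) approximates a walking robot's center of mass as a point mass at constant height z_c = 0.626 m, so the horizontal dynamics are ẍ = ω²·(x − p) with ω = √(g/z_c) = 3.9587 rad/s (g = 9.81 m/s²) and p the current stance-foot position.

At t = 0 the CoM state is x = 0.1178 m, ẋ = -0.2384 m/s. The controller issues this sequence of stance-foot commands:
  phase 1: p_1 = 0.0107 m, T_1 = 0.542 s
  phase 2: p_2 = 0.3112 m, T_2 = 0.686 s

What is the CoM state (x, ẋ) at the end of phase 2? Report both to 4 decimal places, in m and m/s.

phase 1: p=0.0107, T=0.542, ωT=2.145615, cosh=4.332148, sinh=4.215152; start (x,ẋ)=(0.117800, -0.238400) → end (x,ẋ)=(0.220829, 0.754342)
phase 2: p=0.3112, T=0.686, ωT=2.715668, cosh=7.590434, sinh=7.524273; start (x,ẋ)=(0.220829, 0.754342) → end (x,ẋ)=(1.059018, 3.033966)

x = 1.0590, ẋ = 3.0340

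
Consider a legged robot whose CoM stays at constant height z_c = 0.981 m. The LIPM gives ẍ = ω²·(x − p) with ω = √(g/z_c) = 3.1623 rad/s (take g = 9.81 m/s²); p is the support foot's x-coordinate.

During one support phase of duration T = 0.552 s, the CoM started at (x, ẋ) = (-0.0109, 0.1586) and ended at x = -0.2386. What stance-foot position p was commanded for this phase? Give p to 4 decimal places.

p = 0.1771

ωT = 3.1623·0.552 = 1.745590; cosh(ωT) = 2.951910, sinh(ωT) = 2.777368
x(T) = p + (x₀−p)·cosh(ωT) + (ẋ₀/ω)·sinh(ωT) ⇒ p·(1 − cosh) = x(T) − x₀·cosh − (ẋ₀/ω)·sinh
numerator   = -0.2386 − (-0.0109)·2.951910 − (0.1586/3.1623)·2.777368 = -0.345719
denominator = 1 − 2.951910 = -1.951910
p = -0.345719 / -1.951910 = 0.1771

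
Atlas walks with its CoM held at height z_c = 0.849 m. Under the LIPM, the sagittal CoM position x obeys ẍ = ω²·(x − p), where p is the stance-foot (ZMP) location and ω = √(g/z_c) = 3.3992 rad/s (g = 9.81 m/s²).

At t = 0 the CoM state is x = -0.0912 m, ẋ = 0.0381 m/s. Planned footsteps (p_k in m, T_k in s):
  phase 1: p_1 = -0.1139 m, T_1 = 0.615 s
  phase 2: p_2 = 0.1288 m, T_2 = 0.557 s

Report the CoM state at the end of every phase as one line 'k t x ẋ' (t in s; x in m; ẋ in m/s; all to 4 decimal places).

1 0.6150 0.0240 0.4638
2 1.1720 0.2155 0.4183

phase 1: p=-0.1139, T=0.615, ωT=2.090508, cosh=4.106324, sinh=3.982700; start (x,ẋ)=(-0.091200, 0.038100) → end (x,ẋ)=(0.023954, 0.463763)
phase 2: p=0.1288, T=0.557, ωT=1.893354, cosh=3.396088, sinh=3.245522; start (x,ẋ)=(0.023954, 0.463763) → end (x,ẋ)=(0.215529, 0.418298)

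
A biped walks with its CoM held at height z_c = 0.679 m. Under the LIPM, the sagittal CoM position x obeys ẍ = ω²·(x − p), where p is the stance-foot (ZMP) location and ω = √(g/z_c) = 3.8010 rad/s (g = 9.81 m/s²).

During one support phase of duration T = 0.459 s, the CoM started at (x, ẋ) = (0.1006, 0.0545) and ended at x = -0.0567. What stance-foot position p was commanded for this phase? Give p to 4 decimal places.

p = 0.2017

ωT = 3.8010·0.459 = 1.744659; cosh(ωT) = 2.949327, sinh(ωT) = 2.774622
x(T) = p + (x₀−p)·cosh(ωT) + (ẋ₀/ω)·sinh(ωT) ⇒ p·(1 − cosh) = x(T) − x₀·cosh − (ẋ₀/ω)·sinh
numerator   = -0.0567 − (0.1006)·2.949327 − (0.0545/3.8010)·2.774622 = -0.393186
denominator = 1 − 2.949327 = -1.949327
p = -0.393186 / -1.949327 = 0.2017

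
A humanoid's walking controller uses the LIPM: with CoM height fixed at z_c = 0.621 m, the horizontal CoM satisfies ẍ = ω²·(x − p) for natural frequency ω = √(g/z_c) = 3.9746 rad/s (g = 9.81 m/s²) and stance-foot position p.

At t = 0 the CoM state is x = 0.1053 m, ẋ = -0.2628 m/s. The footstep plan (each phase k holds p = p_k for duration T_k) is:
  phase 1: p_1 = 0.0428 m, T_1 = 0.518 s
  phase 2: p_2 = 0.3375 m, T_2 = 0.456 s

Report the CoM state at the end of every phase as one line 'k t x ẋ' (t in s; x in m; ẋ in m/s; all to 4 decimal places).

1 0.5180 0.0368 -0.0890
2 0.9740 -0.6747 -3.8423

phase 1: p=0.0428, T=0.518, ωT=2.058843, cosh=3.982249, sinh=3.854647; start (x,ẋ)=(0.105300, -0.262800) → end (x,ẋ)=(0.036822, -0.088992)
phase 2: p=0.3375, T=0.456, ωT=1.812418, cosh=3.144248, sinh=2.980989; start (x,ẋ)=(0.036822, -0.088992) → end (x,ẋ)=(-0.674652, -3.842322)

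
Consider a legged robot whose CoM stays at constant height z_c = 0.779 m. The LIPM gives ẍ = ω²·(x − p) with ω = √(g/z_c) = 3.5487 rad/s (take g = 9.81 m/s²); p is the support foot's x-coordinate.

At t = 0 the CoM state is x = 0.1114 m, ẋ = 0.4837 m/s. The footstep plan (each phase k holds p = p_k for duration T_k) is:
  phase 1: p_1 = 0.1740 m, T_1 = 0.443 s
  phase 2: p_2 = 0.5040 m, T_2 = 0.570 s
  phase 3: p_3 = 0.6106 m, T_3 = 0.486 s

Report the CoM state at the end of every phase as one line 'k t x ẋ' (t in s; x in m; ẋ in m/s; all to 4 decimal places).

phase 1: p=0.1740, T=0.443, ωT=1.572074, cosh=2.512121, sinh=2.304507; start (x,ẋ)=(0.111400, 0.483700) → end (x,ẋ)=(0.330853, 0.703170)
phase 2: p=0.5040, T=0.570, ωT=2.022759, cosh=3.845721, sinh=3.713431; start (x,ẋ)=(0.330853, 0.703170) → end (x,ẋ)=(0.573938, 0.422495)
phase 3: p=0.6106, T=0.486, ωT=1.724668, cosh=2.894446, sinh=2.716213; start (x,ẋ)=(0.573938, 0.422495) → end (x,ẋ)=(0.827866, 0.869502)

1 0.4430 0.3309 0.7032
2 1.0130 0.5739 0.4225
3 1.4990 0.8279 0.8695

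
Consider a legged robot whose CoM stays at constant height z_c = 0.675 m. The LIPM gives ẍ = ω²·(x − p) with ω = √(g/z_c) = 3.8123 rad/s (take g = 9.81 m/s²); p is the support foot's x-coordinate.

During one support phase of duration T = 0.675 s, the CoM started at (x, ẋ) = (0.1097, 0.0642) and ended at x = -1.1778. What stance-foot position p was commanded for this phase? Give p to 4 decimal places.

p = 0.3595

ωT = 3.8123·0.675 = 2.573303; cosh(ωT) = 6.592664, sinh(ωT) = 6.516381
x(T) = p + (x₀−p)·cosh(ωT) + (ẋ₀/ω)·sinh(ωT) ⇒ p·(1 − cosh) = x(T) − x₀·cosh − (ẋ₀/ω)·sinh
numerator   = -1.1778 − (0.1097)·6.592664 − (0.0642/3.8123)·6.516381 = -2.010753
denominator = 1 − 6.592664 = -5.592664
p = -2.010753 / -5.592664 = 0.3595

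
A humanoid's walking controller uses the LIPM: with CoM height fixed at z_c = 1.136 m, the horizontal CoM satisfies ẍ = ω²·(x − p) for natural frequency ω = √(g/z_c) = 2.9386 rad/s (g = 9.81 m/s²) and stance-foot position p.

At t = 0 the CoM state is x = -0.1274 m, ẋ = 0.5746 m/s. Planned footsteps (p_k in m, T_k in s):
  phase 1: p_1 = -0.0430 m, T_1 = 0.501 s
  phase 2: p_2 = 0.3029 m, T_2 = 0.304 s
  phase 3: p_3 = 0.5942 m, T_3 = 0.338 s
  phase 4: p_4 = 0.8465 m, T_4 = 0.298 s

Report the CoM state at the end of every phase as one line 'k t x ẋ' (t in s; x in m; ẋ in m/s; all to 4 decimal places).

phase 1: p=-0.0430, T=0.501, ωT=1.472239, cosh=2.294197, sinh=2.064785; start (x,ẋ)=(-0.127400, 0.574600) → end (x,ẋ)=(0.167108, 0.806142)
phase 2: p=0.3029, T=0.304, ωT=0.893334, cosh=1.426276, sinh=1.016987; start (x,ẋ)=(0.167108, 0.806142) → end (x,ẋ)=(0.388212, 0.743964)
phase 3: p=0.5942, T=0.338, ωT=0.993247, cosh=1.535179, sinh=1.164807; start (x,ẋ)=(0.388212, 0.743964) → end (x,ẋ)=(0.572865, 0.437042)
phase 4: p=0.8465, T=0.298, ωT=0.875703, cosh=1.408565, sinh=0.991996; start (x,ẋ)=(0.572865, 0.437042) → end (x,ẋ)=(0.608602, -0.182065)

1 0.5010 0.1671 0.8061
2 0.8050 0.3882 0.7440
3 1.1430 0.5729 0.4370
4 1.4410 0.6086 -0.1821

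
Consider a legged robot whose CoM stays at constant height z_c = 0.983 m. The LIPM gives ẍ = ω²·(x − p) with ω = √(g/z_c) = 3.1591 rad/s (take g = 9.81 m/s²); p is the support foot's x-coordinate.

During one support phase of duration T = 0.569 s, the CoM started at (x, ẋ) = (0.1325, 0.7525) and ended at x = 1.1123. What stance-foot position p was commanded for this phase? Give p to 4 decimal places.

p = -0.0012

ωT = 3.1591·0.569 = 1.797528; cosh(ωT) = 3.100209, sinh(ωT) = 2.934501
x(T) = p + (x₀−p)·cosh(ωT) + (ẋ₀/ω)·sinh(ωT) ⇒ p·(1 − cosh) = x(T) − x₀·cosh − (ẋ₀/ω)·sinh
numerator   = 1.1123 − (0.1325)·3.100209 − (0.7525/3.1591)·2.934501 = 0.002522
denominator = 1 − 3.100209 = -2.100209
p = 0.002522 / -2.100209 = -0.0012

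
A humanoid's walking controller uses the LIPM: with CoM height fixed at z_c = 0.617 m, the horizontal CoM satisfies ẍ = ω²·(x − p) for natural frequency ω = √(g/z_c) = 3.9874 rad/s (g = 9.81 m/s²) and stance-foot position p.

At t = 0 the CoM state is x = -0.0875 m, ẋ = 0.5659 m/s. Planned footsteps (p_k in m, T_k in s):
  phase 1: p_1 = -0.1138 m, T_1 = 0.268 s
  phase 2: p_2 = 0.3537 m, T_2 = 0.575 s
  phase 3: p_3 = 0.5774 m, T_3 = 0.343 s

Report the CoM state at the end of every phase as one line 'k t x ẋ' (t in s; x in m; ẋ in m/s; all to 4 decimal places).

1 0.2680 0.1112 1.0556
2 0.8430 0.4383 0.5415
3 1.1860 0.5359 0.1137

phase 1: p=-0.1138, T=0.268, ωT=1.068623, cosh=1.627425, sinh=1.283944; start (x,ẋ)=(-0.087500, 0.565900) → end (x,ẋ)=(0.111221, 1.055605)
phase 2: p=0.3537, T=0.575, ωT=2.292755, cosh=5.001584, sinh=4.900596; start (x,ẋ)=(0.111221, 1.055605) → end (x,ẋ)=(0.438282, 0.541507)
phase 3: p=0.5774, T=0.343, ωT=1.367678, cosh=2.090461, sinh=1.835763; start (x,ẋ)=(0.438282, 0.541507) → end (x,ẋ)=(0.535884, 0.113667)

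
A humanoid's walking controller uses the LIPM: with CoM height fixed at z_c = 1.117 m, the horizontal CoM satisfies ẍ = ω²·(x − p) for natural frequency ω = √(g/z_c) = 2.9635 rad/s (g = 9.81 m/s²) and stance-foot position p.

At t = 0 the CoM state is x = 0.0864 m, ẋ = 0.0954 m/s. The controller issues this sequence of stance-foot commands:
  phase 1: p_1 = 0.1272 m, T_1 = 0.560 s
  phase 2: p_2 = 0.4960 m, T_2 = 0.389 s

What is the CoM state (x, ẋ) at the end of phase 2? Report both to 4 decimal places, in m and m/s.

x = -0.2201, ẋ = -1.7640

phase 1: p=0.1272, T=0.560, ωT=1.659560, cosh=2.723610, sinh=2.533387; start (x,ẋ)=(0.086400, 0.095400) → end (x,ẋ)=(0.097631, -0.046481)
phase 2: p=0.4960, T=0.389, ωT=1.152802, cosh=1.741402, sinh=1.425651; start (x,ẋ)=(0.097631, -0.046481) → end (x,ẋ)=(-0.220082, -1.764020)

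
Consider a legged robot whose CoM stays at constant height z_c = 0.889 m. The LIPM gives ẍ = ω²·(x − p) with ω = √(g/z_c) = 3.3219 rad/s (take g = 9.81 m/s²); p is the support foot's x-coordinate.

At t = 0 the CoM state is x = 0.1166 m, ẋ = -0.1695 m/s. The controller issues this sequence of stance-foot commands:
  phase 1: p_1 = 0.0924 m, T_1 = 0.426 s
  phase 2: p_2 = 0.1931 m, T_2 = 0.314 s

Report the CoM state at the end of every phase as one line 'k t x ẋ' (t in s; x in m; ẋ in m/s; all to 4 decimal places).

phase 1: p=0.0924, T=0.426, ωT=1.415129, cosh=2.179957, sinh=1.937062; start (x,ẋ)=(0.116600, -0.169500) → end (x,ẋ)=(0.046316, -0.213782)
phase 2: p=0.1931, T=0.314, ωT=1.043077, cosh=1.595152, sinh=1.242783; start (x,ẋ)=(0.046316, -0.213782) → end (x,ẋ)=(-0.121022, -0.946997)

1 0.4260 0.0463 -0.2138
2 0.7400 -0.1210 -0.9470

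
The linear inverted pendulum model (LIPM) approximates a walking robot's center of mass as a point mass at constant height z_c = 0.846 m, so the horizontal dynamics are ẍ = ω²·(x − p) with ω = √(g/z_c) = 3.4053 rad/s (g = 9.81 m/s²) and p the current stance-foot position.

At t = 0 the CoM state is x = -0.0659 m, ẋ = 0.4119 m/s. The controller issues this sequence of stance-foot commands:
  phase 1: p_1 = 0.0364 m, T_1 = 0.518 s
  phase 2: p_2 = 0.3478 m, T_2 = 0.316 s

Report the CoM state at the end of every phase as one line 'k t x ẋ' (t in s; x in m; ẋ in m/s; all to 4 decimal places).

phase 1: p=0.0364, T=0.518, ωT=1.763945, cosh=3.003391, sinh=2.832024; start (x,ẋ)=(-0.065900, 0.411900) → end (x,ẋ)=(0.071710, 0.250527)
phase 2: p=0.3478, T=0.316, ωT=1.076075, cosh=1.637037, sinh=1.296106; start (x,ẋ)=(0.071710, 0.250527) → end (x,ẋ)=(-0.008815, -0.808436)

1 0.5180 0.0717 0.2505
2 0.8340 -0.0088 -0.8084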